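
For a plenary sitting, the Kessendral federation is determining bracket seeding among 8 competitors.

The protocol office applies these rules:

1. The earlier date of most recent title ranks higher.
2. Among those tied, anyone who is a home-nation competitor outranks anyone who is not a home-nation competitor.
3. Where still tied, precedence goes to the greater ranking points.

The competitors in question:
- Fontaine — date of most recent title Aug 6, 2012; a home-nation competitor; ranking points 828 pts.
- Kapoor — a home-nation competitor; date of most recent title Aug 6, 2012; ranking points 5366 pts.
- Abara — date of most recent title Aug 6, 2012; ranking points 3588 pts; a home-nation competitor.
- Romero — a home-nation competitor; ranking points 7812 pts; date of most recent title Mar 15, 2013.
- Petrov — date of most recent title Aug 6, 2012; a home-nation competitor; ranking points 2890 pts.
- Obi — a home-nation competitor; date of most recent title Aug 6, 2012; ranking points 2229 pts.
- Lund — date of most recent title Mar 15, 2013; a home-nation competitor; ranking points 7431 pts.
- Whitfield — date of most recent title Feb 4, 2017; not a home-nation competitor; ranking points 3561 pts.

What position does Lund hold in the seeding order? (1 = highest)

7

By date of most recent title (earlier first): Kapoor, Abara, Petrov, Obi and Fontaine (each Aug 6, 2012); then Romero and Lund (both Mar 15, 2013); then Whitfield (Feb 4, 2017).
Kapoor, Abara, Petrov, Obi and Fontaine are each a home-nation competitor, so the next rule applies.
Among Kapoor, Abara, Petrov, Obi and Fontaine, by ranking points (higher first): Kapoor (5366 pts) before Abara (3588 pts) before Petrov (2890 pts) before Obi (2229 pts) before Fontaine (828 pts).
Romero and Lund are each a home-nation competitor, so the next rule applies.
Among Romero and Lund, by ranking points (higher first): Romero (7812 pts) before Lund (7431 pts).
Order: Kapoor, Abara, Petrov, Obi, Fontaine, Romero, Lund, Whitfield. So position 7.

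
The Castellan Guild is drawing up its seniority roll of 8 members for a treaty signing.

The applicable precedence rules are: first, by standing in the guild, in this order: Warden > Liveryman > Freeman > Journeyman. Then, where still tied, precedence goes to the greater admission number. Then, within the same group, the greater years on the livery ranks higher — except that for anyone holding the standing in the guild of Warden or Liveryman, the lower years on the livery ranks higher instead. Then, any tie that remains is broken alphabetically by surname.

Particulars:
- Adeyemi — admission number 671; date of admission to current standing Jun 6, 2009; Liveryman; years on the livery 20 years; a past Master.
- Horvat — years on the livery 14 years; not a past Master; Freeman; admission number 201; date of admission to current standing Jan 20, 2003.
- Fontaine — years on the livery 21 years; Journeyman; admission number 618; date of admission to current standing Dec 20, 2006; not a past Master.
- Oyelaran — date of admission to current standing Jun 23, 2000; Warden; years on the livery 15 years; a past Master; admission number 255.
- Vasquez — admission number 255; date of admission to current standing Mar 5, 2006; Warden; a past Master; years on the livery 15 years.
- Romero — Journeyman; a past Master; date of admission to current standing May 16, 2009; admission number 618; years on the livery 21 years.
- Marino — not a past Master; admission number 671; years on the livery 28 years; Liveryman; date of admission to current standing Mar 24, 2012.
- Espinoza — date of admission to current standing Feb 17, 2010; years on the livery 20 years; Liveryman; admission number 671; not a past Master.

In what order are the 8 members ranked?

By standing in the guild: Oyelaran and Vasquez (Warden); then Adeyemi, Espinoza and Marino (Liveryman); then Horvat (Freeman); then Fontaine and Romero (Journeyman).
Oyelaran and Vasquez both have admission number 255, so the next rule applies.
Oyelaran and Vasquez both have years on the livery 15 years, so the next rule applies.
Among Oyelaran and Vasquez, alphabetically by surname: Oyelaran before Vasquez.
Adeyemi, Espinoza and Marino all have admission number 671, so the next rule applies.
Among Adeyemi, Espinoza and Marino, by years on the livery (lower first) (reversed rule for this group): Adeyemi and Espinoza (20 years) before Marino (28 years).
Among Adeyemi and Espinoza, alphabetically by surname: Adeyemi before Espinoza.
Fontaine and Romero both have admission number 618, so the next rule applies.
Fontaine and Romero both have years on the livery 21 years, so the next rule applies.
Among Fontaine and Romero, alphabetically by surname: Fontaine before Romero.
Full order: Oyelaran, Vasquez, Adeyemi, Espinoza, Marino, Horvat, Fontaine, Romero.

Oyelaran, Vasquez, Adeyemi, Espinoza, Marino, Horvat, Fontaine, Romero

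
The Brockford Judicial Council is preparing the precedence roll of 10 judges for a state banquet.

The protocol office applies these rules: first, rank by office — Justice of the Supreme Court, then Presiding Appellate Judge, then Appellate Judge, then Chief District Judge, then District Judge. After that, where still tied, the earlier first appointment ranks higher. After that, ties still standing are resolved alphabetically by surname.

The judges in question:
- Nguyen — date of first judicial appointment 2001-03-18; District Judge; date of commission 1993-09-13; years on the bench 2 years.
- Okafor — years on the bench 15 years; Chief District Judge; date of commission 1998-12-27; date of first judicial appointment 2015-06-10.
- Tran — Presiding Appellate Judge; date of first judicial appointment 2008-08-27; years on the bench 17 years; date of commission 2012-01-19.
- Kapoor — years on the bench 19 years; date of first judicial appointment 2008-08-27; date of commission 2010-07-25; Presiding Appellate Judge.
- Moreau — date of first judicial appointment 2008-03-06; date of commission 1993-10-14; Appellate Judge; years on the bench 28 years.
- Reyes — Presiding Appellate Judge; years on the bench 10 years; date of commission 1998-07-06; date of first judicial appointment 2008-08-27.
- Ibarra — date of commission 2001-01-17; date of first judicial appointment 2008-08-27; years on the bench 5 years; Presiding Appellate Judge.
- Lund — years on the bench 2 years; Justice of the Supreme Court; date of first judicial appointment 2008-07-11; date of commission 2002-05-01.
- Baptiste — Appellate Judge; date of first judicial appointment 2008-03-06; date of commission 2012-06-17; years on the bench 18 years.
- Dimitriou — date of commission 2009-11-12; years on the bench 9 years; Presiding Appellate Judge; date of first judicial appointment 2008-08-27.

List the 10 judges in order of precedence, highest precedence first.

Lund, Dimitriou, Ibarra, Kapoor, Reyes, Tran, Baptiste, Moreau, Okafor, Nguyen

By office: Lund (Justice of the Supreme Court); then Dimitriou, Ibarra, Kapoor, Reyes and Tran (Presiding Appellate Judge); then Baptiste and Moreau (Appellate Judge); then Okafor (Chief District Judge); then Nguyen (District Judge).
Dimitriou, Ibarra, Kapoor, Reyes and Tran all have date of first judicial appointment 2008-08-27, so the next rule applies.
Among Dimitriou, Ibarra, Kapoor, Reyes and Tran, alphabetically by surname: Dimitriou before Ibarra before Kapoor before Reyes before Tran.
Baptiste and Moreau both have date of first judicial appointment 2008-03-06, so the next rule applies.
Among Baptiste and Moreau, alphabetically by surname: Baptiste before Moreau.
Full order: Lund, Dimitriou, Ibarra, Kapoor, Reyes, Tran, Baptiste, Moreau, Okafor, Nguyen.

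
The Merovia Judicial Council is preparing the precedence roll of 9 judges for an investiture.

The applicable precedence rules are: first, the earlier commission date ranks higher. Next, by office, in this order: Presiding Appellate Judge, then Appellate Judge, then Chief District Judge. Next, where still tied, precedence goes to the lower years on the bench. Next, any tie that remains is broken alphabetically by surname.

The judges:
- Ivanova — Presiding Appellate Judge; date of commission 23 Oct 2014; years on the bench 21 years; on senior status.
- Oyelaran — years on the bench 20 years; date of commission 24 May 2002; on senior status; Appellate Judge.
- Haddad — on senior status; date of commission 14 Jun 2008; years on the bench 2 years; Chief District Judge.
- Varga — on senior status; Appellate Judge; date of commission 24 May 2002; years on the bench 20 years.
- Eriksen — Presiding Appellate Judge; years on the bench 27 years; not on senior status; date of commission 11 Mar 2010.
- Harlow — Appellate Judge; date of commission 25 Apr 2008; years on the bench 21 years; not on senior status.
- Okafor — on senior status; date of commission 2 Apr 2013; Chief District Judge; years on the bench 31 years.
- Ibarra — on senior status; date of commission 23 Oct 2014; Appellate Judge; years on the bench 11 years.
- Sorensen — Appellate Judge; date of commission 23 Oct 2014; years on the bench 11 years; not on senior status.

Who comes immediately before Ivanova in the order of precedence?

Okafor

By date of commission (earlier first): Oyelaran and Varga (both 24 May 2002); then Harlow (25 Apr 2008); then Haddad (14 Jun 2008); then Eriksen (11 Mar 2010); then Okafor (2 Apr 2013); then Ivanova, Ibarra and Sorensen (each 23 Oct 2014).
Oyelaran and Varga are each Appellate Judge, so the next rule applies.
Oyelaran and Varga both have years on the bench 20 years, so the next rule applies.
Among Oyelaran and Varga, alphabetically by surname: Oyelaran before Varga.
Among Ivanova, Ibarra and Sorensen, by office: Ivanova (Presiding Appellate Judge) before Ibarra and Sorensen (Appellate Judge).
Ibarra and Sorensen both have years on the bench 11 years, so the next rule applies.
Among Ibarra and Sorensen, alphabetically by surname: Ibarra before Sorensen.
Order: Oyelaran, Varga, Harlow, Haddad, Eriksen, Okafor, Ivanova, Ibarra, Sorensen.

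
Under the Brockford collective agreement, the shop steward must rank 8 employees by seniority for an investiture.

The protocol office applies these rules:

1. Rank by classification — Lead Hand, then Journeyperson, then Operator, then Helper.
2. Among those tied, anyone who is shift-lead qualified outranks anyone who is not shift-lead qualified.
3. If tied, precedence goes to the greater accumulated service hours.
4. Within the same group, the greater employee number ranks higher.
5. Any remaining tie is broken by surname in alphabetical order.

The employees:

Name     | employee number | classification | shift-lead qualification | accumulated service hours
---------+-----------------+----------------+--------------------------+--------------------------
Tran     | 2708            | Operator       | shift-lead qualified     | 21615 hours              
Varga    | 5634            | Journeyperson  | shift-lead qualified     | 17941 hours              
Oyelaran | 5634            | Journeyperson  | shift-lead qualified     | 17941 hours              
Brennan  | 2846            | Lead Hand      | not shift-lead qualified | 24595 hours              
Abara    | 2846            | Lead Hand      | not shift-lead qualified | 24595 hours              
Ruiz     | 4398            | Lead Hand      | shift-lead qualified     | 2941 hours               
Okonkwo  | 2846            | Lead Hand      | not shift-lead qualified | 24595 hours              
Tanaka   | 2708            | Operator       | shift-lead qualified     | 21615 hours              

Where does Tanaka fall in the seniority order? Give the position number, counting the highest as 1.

7

By classification: Ruiz, Abara, Brennan and Okonkwo (Lead Hand); then Oyelaran and Varga (Journeyperson); then Tanaka and Tran (Operator).
Among Ruiz, Abara, Brennan and Okonkwo, shift-lead qualified before not shift-lead qualified: Ruiz (shift-lead qualified) before Abara, Brennan and Okonkwo (not shift-lead qualified).
Abara, Brennan and Okonkwo all have accumulated service hours 24595 hours, so the next rule applies.
Abara, Brennan and Okonkwo all have employee number 2846, so the next rule applies.
Among Abara, Brennan and Okonkwo, alphabetically by surname: Abara before Brennan before Okonkwo.
Oyelaran and Varga are each shift-lead qualified, so the next rule applies.
Oyelaran and Varga both have accumulated service hours 17941 hours, so the next rule applies.
Oyelaran and Varga both have employee number 5634, so the next rule applies.
Among Oyelaran and Varga, alphabetically by surname: Oyelaran before Varga.
Tanaka and Tran are each shift-lead qualified, so the next rule applies.
Tanaka and Tran both have accumulated service hours 21615 hours, so the next rule applies.
Tanaka and Tran both have employee number 2708, so the next rule applies.
Among Tanaka and Tran, alphabetically by surname: Tanaka before Tran.
Order: Ruiz, Abara, Brennan, Okonkwo, Oyelaran, Varga, Tanaka, Tran. So position 7.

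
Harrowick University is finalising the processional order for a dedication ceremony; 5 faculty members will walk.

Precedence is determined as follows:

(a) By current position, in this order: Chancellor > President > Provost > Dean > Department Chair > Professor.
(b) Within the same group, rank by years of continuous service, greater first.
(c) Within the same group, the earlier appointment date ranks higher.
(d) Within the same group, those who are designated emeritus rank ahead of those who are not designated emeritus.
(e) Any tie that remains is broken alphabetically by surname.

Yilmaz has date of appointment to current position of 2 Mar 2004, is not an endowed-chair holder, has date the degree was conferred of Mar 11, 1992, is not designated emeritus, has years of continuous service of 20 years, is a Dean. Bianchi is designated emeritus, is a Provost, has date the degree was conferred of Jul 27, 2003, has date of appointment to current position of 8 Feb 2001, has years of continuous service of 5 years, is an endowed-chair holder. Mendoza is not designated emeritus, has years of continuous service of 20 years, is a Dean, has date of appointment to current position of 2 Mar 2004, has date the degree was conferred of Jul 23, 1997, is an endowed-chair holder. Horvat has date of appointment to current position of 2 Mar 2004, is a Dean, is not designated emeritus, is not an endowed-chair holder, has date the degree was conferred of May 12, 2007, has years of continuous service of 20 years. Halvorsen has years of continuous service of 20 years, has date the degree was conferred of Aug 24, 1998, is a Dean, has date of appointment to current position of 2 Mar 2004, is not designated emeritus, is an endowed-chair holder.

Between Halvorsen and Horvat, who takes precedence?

Halvorsen

By current position: Bianchi (Provost); then Halvorsen, Horvat, Mendoza and Yilmaz (Dean).
Halvorsen, Horvat, Mendoza and Yilmaz all have years of continuous service 20 years, so the next rule applies.
Halvorsen, Horvat, Mendoza and Yilmaz all have date of appointment to current position 2 Mar 2004, so the next rule applies.
Halvorsen, Horvat, Mendoza and Yilmaz are each not designated emeritus, so the next rule applies.
Among Halvorsen, Horvat, Mendoza and Yilmaz, alphabetically by surname: Halvorsen before Horvat before Mendoza before Yilmaz.
So Halvorsen takes precedence.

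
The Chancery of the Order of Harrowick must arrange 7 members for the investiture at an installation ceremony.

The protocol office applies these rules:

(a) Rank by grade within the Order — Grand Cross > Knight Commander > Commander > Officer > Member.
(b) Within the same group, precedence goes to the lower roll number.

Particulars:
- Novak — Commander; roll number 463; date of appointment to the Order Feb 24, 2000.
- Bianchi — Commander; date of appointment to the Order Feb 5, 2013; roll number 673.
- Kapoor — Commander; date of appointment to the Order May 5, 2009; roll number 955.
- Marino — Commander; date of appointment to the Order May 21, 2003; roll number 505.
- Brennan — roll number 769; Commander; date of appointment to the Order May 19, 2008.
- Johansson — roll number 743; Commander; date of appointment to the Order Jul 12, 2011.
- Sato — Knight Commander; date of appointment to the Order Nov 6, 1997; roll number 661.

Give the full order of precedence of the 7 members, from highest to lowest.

By grade within the Order: Sato (Knight Commander); then Novak, Marino, Bianchi, Johansson, Brennan and Kapoor (Commander).
Among Novak, Marino, Bianchi, Johansson, Brennan and Kapoor, by roll number (lower first): Novak (463) before Marino (505) before Bianchi (673) before Johansson (743) before Brennan (769) before Kapoor (955).
Full order: Sato, Novak, Marino, Bianchi, Johansson, Brennan, Kapoor.

Sato, Novak, Marino, Bianchi, Johansson, Brennan, Kapoor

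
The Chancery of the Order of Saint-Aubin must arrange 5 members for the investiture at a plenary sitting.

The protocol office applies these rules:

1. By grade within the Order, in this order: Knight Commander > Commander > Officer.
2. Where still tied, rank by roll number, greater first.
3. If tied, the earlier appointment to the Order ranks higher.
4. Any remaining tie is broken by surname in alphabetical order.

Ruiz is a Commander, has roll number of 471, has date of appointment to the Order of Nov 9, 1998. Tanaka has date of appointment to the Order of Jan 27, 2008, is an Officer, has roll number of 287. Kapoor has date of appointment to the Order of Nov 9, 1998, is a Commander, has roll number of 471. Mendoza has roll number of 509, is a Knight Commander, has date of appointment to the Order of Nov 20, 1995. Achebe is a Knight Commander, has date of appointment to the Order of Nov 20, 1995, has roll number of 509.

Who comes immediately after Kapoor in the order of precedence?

By grade within the Order: Achebe and Mendoza (Knight Commander); then Kapoor and Ruiz (Commander); then Tanaka (Officer).
Achebe and Mendoza both have roll number 509, so the next rule applies.
Achebe and Mendoza both have date of appointment to the Order Nov 20, 1995, so the next rule applies.
Among Achebe and Mendoza, alphabetically by surname: Achebe before Mendoza.
Kapoor and Ruiz both have roll number 471, so the next rule applies.
Kapoor and Ruiz both have date of appointment to the Order Nov 9, 1998, so the next rule applies.
Among Kapoor and Ruiz, alphabetically by surname: Kapoor before Ruiz.
Order: Achebe, Mendoza, Kapoor, Ruiz, Tanaka.

Ruiz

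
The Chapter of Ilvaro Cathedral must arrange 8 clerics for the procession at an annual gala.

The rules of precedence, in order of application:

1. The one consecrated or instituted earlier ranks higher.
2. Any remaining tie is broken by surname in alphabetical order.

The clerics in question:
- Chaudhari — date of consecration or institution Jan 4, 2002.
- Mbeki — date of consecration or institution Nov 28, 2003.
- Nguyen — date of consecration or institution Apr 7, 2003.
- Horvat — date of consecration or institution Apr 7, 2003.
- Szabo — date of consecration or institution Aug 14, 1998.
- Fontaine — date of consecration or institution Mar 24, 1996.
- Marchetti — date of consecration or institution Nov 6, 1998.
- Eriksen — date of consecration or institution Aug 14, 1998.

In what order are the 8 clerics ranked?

By date of consecration or institution (earlier first): Fontaine (Mar 24, 1996); then Eriksen and Szabo (both Aug 14, 1998); then Marchetti (Nov 6, 1998); then Chaudhari (Jan 4, 2002); then Horvat and Nguyen (both Apr 7, 2003); then Mbeki (Nov 28, 2003).
Among Eriksen and Szabo, alphabetically by surname: Eriksen before Szabo.
Among Horvat and Nguyen, alphabetically by surname: Horvat before Nguyen.
Full order: Fontaine, Eriksen, Szabo, Marchetti, Chaudhari, Horvat, Nguyen, Mbeki.

Fontaine, Eriksen, Szabo, Marchetti, Chaudhari, Horvat, Nguyen, Mbeki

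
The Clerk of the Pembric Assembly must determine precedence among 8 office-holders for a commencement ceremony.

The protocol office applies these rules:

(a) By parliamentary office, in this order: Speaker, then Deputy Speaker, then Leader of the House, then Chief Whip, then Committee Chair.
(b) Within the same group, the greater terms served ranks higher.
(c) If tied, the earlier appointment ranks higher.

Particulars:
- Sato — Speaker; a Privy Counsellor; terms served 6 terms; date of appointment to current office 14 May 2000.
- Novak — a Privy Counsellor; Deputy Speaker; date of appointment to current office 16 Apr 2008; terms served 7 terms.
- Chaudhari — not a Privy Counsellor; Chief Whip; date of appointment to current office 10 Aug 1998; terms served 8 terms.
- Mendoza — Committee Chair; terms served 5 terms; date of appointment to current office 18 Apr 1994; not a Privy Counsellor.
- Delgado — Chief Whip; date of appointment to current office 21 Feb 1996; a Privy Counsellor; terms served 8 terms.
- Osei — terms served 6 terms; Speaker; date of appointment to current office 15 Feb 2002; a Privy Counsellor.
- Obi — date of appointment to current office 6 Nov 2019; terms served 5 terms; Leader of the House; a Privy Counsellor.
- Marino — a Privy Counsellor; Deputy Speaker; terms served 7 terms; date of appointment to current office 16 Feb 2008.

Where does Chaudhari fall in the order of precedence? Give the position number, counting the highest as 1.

By parliamentary office: Sato and Osei (Speaker); then Marino and Novak (Deputy Speaker); then Obi (Leader of the House); then Delgado and Chaudhari (Chief Whip); then Mendoza (Committee Chair).
Sato and Osei both have terms served 6 terms, so the next rule applies.
Among Sato and Osei, by date of appointment to current office (earlier first): Sato (14 May 2000) before Osei (15 Feb 2002).
Marino and Novak both have terms served 7 terms, so the next rule applies.
Among Marino and Novak, by date of appointment to current office (earlier first): Marino (16 Feb 2008) before Novak (16 Apr 2008).
Delgado and Chaudhari both have terms served 8 terms, so the next rule applies.
Among Delgado and Chaudhari, by date of appointment to current office (earlier first): Delgado (21 Feb 1996) before Chaudhari (10 Aug 1998).
Order: Sato, Osei, Marino, Novak, Obi, Delgado, Chaudhari, Mendoza. So position 7.

7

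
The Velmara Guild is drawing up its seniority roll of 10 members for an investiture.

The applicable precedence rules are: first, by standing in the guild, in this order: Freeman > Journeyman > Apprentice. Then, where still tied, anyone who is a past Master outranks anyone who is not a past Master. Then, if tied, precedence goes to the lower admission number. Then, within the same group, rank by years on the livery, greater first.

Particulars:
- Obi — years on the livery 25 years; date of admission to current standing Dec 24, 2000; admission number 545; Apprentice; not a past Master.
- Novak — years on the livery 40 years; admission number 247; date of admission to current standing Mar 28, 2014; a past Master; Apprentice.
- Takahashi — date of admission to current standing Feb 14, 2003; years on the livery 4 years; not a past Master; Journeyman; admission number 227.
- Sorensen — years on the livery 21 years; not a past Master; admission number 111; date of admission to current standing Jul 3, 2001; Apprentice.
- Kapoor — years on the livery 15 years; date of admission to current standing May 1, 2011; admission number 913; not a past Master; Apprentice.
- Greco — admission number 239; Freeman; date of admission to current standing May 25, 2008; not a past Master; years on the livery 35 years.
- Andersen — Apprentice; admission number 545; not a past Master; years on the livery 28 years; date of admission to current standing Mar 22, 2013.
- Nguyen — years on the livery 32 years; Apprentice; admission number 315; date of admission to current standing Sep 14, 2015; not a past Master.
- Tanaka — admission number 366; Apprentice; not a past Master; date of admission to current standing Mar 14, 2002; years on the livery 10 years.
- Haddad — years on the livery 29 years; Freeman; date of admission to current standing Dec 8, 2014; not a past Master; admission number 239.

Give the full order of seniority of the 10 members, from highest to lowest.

By standing in the guild: Greco and Haddad (Freeman); then Takahashi (Journeyman); then Novak, Sorensen, Nguyen, Tanaka, Andersen, Obi and Kapoor (Apprentice).
Greco and Haddad are each not a past Master, so the next rule applies.
Greco and Haddad both have admission number 239, so the next rule applies.
Among Greco and Haddad, by years on the livery (higher first): Greco (35 years) before Haddad (29 years).
Among Novak, Sorensen, Nguyen, Tanaka, Andersen, Obi and Kapoor, a past Master before not a past Master: Novak (a past Master) before Sorensen, Nguyen, Tanaka, Andersen, Obi and Kapoor (not a past Master).
Among Sorensen, Nguyen, Tanaka, Andersen, Obi and Kapoor, by admission number (lower first): Sorensen (111) before Nguyen (315) before Tanaka (366) before Andersen and Obi (545) before Kapoor (913).
Among Andersen and Obi, by years on the livery (higher first): Andersen (28 years) before Obi (25 years).
Full order: Greco, Haddad, Takahashi, Novak, Sorensen, Nguyen, Tanaka, Andersen, Obi, Kapoor.

Greco, Haddad, Takahashi, Novak, Sorensen, Nguyen, Tanaka, Andersen, Obi, Kapoor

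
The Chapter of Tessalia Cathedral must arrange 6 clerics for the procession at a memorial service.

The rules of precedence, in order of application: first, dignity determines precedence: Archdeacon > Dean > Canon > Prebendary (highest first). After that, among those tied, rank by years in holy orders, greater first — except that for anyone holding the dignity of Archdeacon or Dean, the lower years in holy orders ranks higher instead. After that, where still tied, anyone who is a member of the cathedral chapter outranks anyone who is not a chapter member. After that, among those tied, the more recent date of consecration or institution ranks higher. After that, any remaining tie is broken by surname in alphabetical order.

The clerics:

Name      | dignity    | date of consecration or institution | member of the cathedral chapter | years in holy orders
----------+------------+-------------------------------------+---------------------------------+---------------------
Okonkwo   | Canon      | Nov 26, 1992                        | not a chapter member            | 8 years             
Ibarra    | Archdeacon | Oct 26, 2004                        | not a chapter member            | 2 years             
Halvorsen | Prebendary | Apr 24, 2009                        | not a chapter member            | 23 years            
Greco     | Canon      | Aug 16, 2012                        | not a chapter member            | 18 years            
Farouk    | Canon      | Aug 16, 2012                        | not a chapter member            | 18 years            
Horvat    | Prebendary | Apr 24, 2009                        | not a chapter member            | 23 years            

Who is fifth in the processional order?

By dignity: Ibarra (Archdeacon); then Farouk, Greco and Okonkwo (Canon); then Halvorsen and Horvat (Prebendary).
Among Farouk, Greco and Okonkwo, by years in holy orders (higher first): Farouk and Greco (18 years) before Okonkwo (8 years).
Farouk and Greco are each not a chapter member, so the next rule applies.
Farouk and Greco both have date of consecration or institution Aug 16, 2012, so the next rule applies.
Among Farouk and Greco, alphabetically by surname: Farouk before Greco.
Halvorsen and Horvat both have years in holy orders 23 years, so the next rule applies.
Halvorsen and Horvat are each not a chapter member, so the next rule applies.
Halvorsen and Horvat both have date of consecration or institution Apr 24, 2009, so the next rule applies.
Among Halvorsen and Horvat, alphabetically by surname: Halvorsen before Horvat.
Order: Ibarra, Farouk, Greco, Okonkwo, Halvorsen, Horvat.

Halvorsen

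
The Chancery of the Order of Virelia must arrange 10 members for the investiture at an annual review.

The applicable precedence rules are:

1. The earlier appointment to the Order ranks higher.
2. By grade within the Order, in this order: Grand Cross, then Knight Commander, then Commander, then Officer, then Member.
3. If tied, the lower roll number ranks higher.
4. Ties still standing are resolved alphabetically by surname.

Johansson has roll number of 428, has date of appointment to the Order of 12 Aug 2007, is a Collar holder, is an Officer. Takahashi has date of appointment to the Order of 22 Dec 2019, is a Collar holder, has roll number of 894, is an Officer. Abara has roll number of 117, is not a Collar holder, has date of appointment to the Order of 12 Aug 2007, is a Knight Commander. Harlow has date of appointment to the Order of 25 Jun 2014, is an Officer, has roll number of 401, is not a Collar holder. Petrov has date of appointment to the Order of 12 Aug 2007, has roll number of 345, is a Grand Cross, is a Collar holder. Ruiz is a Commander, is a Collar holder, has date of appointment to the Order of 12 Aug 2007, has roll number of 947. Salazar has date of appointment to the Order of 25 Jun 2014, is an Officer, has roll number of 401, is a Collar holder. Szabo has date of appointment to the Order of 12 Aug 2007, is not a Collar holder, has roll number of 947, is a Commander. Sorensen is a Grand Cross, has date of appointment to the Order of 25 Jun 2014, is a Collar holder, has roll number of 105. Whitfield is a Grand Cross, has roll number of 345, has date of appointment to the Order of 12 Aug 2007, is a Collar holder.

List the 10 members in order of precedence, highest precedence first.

Petrov, Whitfield, Abara, Ruiz, Szabo, Johansson, Sorensen, Harlow, Salazar, Takahashi

By date of appointment to the Order (earlier first): Petrov, Whitfield, Abara, Ruiz, Szabo and Johansson (each 12 Aug 2007); then Sorensen, Harlow and Salazar (each 25 Jun 2014); then Takahashi (22 Dec 2019).
Among Petrov, Whitfield, Abara, Ruiz, Szabo and Johansson, by grade within the Order: Petrov and Whitfield (Grand Cross) before Abara (Knight Commander) before Ruiz and Szabo (Commander) before Johansson (Officer).
Petrov and Whitfield both have roll number 345, so the next rule applies.
Among Petrov and Whitfield, alphabetically by surname: Petrov before Whitfield.
Ruiz and Szabo both have roll number 947, so the next rule applies.
Among Ruiz and Szabo, alphabetically by surname: Ruiz before Szabo.
Among Sorensen, Harlow and Salazar, by grade within the Order: Sorensen (Grand Cross) before Harlow and Salazar (Officer).
Harlow and Salazar both have roll number 401, so the next rule applies.
Among Harlow and Salazar, alphabetically by surname: Harlow before Salazar.
Full order: Petrov, Whitfield, Abara, Ruiz, Szabo, Johansson, Sorensen, Harlow, Salazar, Takahashi.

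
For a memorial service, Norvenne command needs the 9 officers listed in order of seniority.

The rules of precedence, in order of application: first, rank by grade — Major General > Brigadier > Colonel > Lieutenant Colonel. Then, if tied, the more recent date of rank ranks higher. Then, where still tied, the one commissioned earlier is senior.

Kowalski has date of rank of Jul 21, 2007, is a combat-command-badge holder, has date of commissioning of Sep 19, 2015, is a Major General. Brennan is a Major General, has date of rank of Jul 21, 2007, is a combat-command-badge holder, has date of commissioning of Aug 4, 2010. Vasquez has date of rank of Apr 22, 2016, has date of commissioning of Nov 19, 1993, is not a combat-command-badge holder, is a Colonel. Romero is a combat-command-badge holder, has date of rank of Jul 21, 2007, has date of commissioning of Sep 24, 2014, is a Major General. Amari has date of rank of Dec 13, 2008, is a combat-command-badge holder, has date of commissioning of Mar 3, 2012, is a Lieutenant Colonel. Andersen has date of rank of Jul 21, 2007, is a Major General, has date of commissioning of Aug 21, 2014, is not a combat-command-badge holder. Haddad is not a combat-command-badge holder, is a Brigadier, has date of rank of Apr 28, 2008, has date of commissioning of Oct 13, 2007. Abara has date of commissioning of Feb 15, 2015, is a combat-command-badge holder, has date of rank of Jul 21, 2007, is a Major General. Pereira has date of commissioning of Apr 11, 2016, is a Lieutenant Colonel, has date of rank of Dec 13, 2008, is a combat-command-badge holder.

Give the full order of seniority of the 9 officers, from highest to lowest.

By grade: Brennan, Andersen, Romero, Abara and Kowalski (Major General); then Haddad (Brigadier); then Vasquez (Colonel); then Amari and Pereira (Lieutenant Colonel).
Brennan, Andersen, Romero, Abara and Kowalski all have date of rank Jul 21, 2007, so the next rule applies.
Among Brennan, Andersen, Romero, Abara and Kowalski, by date of commissioning (earlier first): Brennan (Aug 4, 2010) before Andersen (Aug 21, 2014) before Romero (Sep 24, 2014) before Abara (Feb 15, 2015) before Kowalski (Sep 19, 2015).
Amari and Pereira both have date of rank Dec 13, 2008, so the next rule applies.
Among Amari and Pereira, by date of commissioning (earlier first): Amari (Mar 3, 2012) before Pereira (Apr 11, 2016).
Full order: Brennan, Andersen, Romero, Abara, Kowalski, Haddad, Vasquez, Amari, Pereira.

Brennan, Andersen, Romero, Abara, Kowalski, Haddad, Vasquez, Amari, Pereira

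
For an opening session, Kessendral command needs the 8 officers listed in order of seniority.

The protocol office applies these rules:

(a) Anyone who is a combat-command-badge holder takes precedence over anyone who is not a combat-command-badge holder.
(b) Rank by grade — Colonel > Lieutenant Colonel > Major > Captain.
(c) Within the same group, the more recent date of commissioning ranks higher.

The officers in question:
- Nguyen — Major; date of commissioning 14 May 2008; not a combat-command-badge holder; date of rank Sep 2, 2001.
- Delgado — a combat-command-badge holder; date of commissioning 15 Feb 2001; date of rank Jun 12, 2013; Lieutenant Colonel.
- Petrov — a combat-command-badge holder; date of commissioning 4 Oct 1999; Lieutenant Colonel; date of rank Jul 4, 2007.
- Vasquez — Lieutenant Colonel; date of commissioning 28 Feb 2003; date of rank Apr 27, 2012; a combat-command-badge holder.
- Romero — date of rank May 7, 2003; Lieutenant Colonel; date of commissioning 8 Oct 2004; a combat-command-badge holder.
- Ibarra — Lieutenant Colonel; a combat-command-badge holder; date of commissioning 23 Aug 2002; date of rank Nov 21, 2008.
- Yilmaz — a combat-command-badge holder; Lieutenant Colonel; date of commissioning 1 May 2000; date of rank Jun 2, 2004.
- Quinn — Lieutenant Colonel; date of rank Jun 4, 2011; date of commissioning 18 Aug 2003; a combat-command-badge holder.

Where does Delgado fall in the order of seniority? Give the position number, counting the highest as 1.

By the first rule: Romero, Quinn, Vasquez, Ibarra, Delgado, Yilmaz and Petrov (each a combat-command-badge holder); then Nguyen (not a combat-command-badge holder).
Romero, Quinn, Vasquez, Ibarra, Delgado, Yilmaz and Petrov are each Lieutenant Colonel, so the next rule applies.
Among Romero, Quinn, Vasquez, Ibarra, Delgado, Yilmaz and Petrov, by date of commissioning (later first): Romero (8 Oct 2004) before Quinn (18 Aug 2003) before Vasquez (28 Feb 2003) before Ibarra (23 Aug 2002) before Delgado (15 Feb 2001) before Yilmaz (1 May 2000) before Petrov (4 Oct 1999).
Order: Romero, Quinn, Vasquez, Ibarra, Delgado, Yilmaz, Petrov, Nguyen. So position 5.

5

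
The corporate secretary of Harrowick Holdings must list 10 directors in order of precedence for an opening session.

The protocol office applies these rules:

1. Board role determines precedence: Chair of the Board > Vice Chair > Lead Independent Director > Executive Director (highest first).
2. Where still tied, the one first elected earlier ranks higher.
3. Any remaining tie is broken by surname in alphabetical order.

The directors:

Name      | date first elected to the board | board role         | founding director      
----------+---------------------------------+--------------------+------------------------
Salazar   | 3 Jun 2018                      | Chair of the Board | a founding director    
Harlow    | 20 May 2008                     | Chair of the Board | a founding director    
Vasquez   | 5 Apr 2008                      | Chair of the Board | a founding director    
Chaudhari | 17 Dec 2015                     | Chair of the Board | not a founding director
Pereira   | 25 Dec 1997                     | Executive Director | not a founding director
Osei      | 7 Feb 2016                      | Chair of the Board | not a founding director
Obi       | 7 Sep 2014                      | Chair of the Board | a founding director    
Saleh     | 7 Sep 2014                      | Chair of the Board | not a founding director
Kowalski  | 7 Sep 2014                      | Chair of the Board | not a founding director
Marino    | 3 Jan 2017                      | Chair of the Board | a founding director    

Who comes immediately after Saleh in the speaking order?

By board role: Vasquez, Harlow, Kowalski, Obi, Saleh, Chaudhari, Osei, Marino and Salazar (Chair of the Board); then Pereira (Executive Director).
Among Vasquez, Harlow, Kowalski, Obi, Saleh, Chaudhari, Osei, Marino and Salazar, by date first elected to the board (earlier first): Vasquez (5 Apr 2008) before Harlow (20 May 2008) before Kowalski, Obi and Saleh (7 Sep 2014) before Chaudhari (17 Dec 2015) before Osei (7 Feb 2016) before Marino (3 Jan 2017) before Salazar (3 Jun 2018).
Among Kowalski, Obi and Saleh, alphabetically by surname: Kowalski before Obi before Saleh.
Order: Vasquez, Harlow, Kowalski, Obi, Saleh, Chaudhari, Osei, Marino, Salazar, Pereira.

Chaudhari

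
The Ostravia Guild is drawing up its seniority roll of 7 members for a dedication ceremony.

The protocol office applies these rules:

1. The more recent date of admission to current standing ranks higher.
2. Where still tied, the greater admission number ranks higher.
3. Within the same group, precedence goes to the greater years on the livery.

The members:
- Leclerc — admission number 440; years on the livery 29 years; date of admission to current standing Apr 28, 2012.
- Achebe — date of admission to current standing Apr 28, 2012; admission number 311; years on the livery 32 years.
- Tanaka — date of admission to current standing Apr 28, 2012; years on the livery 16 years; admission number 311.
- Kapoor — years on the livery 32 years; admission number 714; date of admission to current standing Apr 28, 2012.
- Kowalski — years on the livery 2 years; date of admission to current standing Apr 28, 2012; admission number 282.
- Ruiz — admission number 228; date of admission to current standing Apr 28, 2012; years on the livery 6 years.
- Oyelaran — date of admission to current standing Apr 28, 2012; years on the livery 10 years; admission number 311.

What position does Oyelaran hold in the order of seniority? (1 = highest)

5

By date of admission to current standing (later first): Kapoor, Leclerc, Achebe, Tanaka, Oyelaran, Kowalski and Ruiz (each Apr 28, 2012).
Among Kapoor, Leclerc, Achebe, Tanaka, Oyelaran, Kowalski and Ruiz, by admission number (higher first): Kapoor (714) before Leclerc (440) before Achebe, Tanaka and Oyelaran (311) before Kowalski (282) before Ruiz (228).
Among Achebe, Tanaka and Oyelaran, by years on the livery (higher first): Achebe (32 years) before Tanaka (16 years) before Oyelaran (10 years).
Order: Kapoor, Leclerc, Achebe, Tanaka, Oyelaran, Kowalski, Ruiz. So position 5.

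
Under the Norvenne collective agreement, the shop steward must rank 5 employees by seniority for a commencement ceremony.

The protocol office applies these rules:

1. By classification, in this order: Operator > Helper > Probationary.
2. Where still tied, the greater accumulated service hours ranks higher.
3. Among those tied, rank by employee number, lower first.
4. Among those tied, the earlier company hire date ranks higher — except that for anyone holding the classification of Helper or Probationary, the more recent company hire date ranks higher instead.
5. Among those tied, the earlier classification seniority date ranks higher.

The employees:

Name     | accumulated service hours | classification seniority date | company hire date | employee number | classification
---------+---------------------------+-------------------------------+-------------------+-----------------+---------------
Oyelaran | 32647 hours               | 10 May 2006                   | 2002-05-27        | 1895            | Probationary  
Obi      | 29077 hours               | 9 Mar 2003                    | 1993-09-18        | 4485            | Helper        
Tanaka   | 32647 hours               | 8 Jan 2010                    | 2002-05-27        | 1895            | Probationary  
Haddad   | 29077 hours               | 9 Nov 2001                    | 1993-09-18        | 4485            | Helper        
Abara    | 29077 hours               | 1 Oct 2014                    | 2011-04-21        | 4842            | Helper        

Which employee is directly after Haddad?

By classification: Haddad, Obi and Abara (Helper); then Oyelaran and Tanaka (Probationary).
Haddad, Obi and Abara all have accumulated service hours 29077 hours, so the next rule applies.
Among Haddad, Obi and Abara, by employee number (lower first): Haddad and Obi (4485) before Abara (4842).
Haddad and Obi both have company hire date 1993-09-18, so the next rule applies.
Among Haddad and Obi, by classification seniority date (earlier first): Haddad (9 Nov 2001) before Obi (9 Mar 2003).
Oyelaran and Tanaka both have accumulated service hours 32647 hours, so the next rule applies.
Oyelaran and Tanaka both have employee number 1895, so the next rule applies.
Oyelaran and Tanaka both have company hire date 2002-05-27, so the next rule applies.
Among Oyelaran and Tanaka, by classification seniority date (earlier first): Oyelaran (10 May 2006) before Tanaka (8 Jan 2010).
Order: Haddad, Obi, Abara, Oyelaran, Tanaka.

Obi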